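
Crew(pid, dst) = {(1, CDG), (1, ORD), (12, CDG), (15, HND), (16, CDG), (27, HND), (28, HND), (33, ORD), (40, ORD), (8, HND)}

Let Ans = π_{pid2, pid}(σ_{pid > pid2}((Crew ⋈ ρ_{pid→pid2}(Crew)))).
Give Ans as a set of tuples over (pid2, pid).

ρ[pid→pid2]: schema becomes (pid2, dst); tuples unchanged.
Natural join on dst: {(1, CDG, 1), (1, CDG, 12), (1, CDG, 16), (1, ORD, 1), (1, ORD, 33), (1, ORD, 40), (12, CDG, 1), (12, CDG, 12), (12, CDG, 16), (15, HND, 15), (15, HND, 27), (15, HND, 28), (15, HND, 8), (16, CDG, 1), (16, CDG, 12), (16, CDG, 16), (27, HND, 15), (27, HND, 27), (27, HND, 28), (27, HND, 8), (28, HND, 15), (28, HND, 27), (28, HND, 28), (28, HND, 8), (33, ORD, 1), (33, ORD, 33), (33, ORD, 40), (40, ORD, 1), (40, ORD, 33), (40, ORD, 40), (8, HND, 15), (8, HND, 27), (8, HND, 28), (8, HND, 8)}
Apply σ_{pid > pid2}; surviving tuples: {(12, CDG, 1), (15, HND, 8), (16, CDG, 1), (16, CDG, 12), (27, HND, 15), (27, HND, 8), (28, HND, 15), (28, HND, 27), (28, HND, 8), (33, ORD, 1), (40, ORD, 1), (40, ORD, 33)}
Projecting to pid2, pid: {(1, 12), (1, 16), (1, 33), (1, 40), (12, 16), (15, 27), (15, 28), (27, 28), (33, 40), (8, 15), (8, 27), (8, 28)}

{(1, 12), (1, 16), (1, 33), (1, 40), (12, 16), (15, 27), (15, 28), (27, 28), (33, 40), (8, 15), (8, 27), (8, 28)}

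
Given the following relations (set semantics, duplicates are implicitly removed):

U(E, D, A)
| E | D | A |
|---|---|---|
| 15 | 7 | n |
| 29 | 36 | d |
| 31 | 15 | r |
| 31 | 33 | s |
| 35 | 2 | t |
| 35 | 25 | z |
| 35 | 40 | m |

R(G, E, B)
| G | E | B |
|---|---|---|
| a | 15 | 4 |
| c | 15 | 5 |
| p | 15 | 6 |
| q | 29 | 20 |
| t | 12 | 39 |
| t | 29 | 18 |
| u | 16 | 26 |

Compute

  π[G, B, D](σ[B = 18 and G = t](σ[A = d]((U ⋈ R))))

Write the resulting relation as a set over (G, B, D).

{(t, 18, 36)}

U ⋈ R (natural join on E): {(15, 7, n, a, 4), (15, 7, n, c, 5), (15, 7, n, p, 6), (29, 36, d, q, 20), (29, 36, d, t, 18)}
Apply σ_{A = d}; surviving tuples: {(29, 36, d, q, 20), (29, 36, d, t, 18)}
Apply σ_{B = 18 and G = t}; surviving tuples: {(29, 36, d, t, 18)}
Projecting to G, B, D: {(t, 18, 36)}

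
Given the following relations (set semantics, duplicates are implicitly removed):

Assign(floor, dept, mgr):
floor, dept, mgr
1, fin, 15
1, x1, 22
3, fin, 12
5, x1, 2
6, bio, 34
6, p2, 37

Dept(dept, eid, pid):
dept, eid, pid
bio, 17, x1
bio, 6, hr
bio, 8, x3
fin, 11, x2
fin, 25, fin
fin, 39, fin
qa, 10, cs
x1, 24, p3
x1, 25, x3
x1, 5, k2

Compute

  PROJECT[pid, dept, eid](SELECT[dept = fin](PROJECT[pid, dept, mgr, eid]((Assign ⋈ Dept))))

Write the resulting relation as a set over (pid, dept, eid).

Natural join on dept: {(1, fin, 15, 11, x2), (1, fin, 15, 25, fin), (1, fin, 15, 39, fin), (1, x1, 22, 24, p3), (1, x1, 22, 25, x3), (1, x1, 22, 5, k2), (3, fin, 12, 11, x2), (3, fin, 12, 25, fin), (3, fin, 12, 39, fin), (5, x1, 2, 24, p3), (5, x1, 2, 25, x3), (5, x1, 2, 5, k2), (6, bio, 34, 17, x1), (6, bio, 34, 6, hr), (6, bio, 34, 8, x3)}
π_{pid, dept, mgr, eid} gives {(fin, fin, 12, 25), (fin, fin, 12, 39), (fin, fin, 15, 25), (fin, fin, 15, 39), (hr, bio, 34, 6), (k2, x1, 2, 5), (k2, x1, 22, 5), (p3, x1, 2, 24), (p3, x1, 22, 24), (x1, bio, 34, 17), (x2, fin, 12, 11), (x2, fin, 15, 11), (x3, bio, 34, 8), (x3, x1, 2, 25), (x3, x1, 22, 25)}.
σ[dept = fin]: keep tuples satisfying dept = fin → {(fin, fin, 12, 25), (fin, fin, 12, 39), (fin, fin, 15, 25), (fin, fin, 15, 39), (x2, fin, 12, 11), (x2, fin, 15, 11)}
π_{pid, dept, eid} gives {(fin, fin, 25), (fin, fin, 39), (x2, fin, 11)} (3 duplicate(s) eliminated).

{(fin, fin, 25), (fin, fin, 39), (x2, fin, 11)}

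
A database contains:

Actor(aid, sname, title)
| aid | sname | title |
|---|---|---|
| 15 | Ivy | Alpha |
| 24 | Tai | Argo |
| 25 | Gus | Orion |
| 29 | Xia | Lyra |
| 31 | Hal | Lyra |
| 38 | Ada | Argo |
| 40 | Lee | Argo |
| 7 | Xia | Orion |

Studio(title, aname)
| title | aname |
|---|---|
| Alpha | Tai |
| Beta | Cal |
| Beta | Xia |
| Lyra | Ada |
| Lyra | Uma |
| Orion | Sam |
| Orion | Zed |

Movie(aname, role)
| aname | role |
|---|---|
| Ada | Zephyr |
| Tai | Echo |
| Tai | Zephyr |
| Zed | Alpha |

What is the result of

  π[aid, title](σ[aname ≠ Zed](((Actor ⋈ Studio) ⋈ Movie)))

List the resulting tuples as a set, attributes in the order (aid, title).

{(15, Alpha), (29, Lyra), (31, Lyra)}

Actor ⋈ Studio (natural join on title): {(15, Ivy, Alpha, Tai), (25, Gus, Orion, Sam), (25, Gus, Orion, Zed), (29, Xia, Lyra, Ada), (29, Xia, Lyra, Uma), (31, Hal, Lyra, Ada), (31, Hal, Lyra, Uma), (7, Xia, Orion, Sam), (7, Xia, Orion, Zed)}
(Actor ⋈ Studio) ⋈ Movie (natural join on aname): {(15, Ivy, Alpha, Tai, Echo), (15, Ivy, Alpha, Tai, Zephyr), (25, Gus, Orion, Zed, Alpha), (29, Xia, Lyra, Ada, Zephyr), (31, Hal, Lyra, Ada, Zephyr), (7, Xia, Orion, Zed, Alpha)}
Apply σ_{aname ≠ Zed}; surviving tuples: {(15, Ivy, Alpha, Tai, Echo), (15, Ivy, Alpha, Tai, Zephyr), (29, Xia, Lyra, Ada, Zephyr), (31, Hal, Lyra, Ada, Zephyr)}
π_{aid, title} gives {(15, Alpha), (29, Lyra), (31, Lyra)} (1 duplicate(s) eliminated).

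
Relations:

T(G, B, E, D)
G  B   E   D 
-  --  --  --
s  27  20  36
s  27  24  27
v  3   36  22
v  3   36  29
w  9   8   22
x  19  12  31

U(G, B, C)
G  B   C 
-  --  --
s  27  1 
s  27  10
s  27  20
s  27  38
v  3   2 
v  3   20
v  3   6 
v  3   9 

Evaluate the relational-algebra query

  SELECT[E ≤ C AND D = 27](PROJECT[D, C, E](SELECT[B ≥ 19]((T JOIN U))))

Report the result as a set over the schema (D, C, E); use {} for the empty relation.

{(27, 38, 24)}

T ⋈ U (natural join on G, B): {(s, 27, 20, 36, 1), (s, 27, 20, 36, 10), (s, 27, 20, 36, 20), (s, 27, 20, 36, 38), (s, 27, 24, 27, 1), (s, 27, 24, 27, 10), (s, 27, 24, 27, 20), (s, 27, 24, 27, 38), (v, 3, 36, 22, 2), (v, 3, 36, 22, 20), (v, 3, 36, 22, 6), (v, 3, 36, 22, 9), (v, 3, 36, 29, 2), (v, 3, 36, 29, 20), (v, 3, 36, 29, 6), (v, 3, 36, 29, 9)}
Selection B ≥ 19: {(s, 27, 20, 36, 1), (s, 27, 20, 36, 10), (s, 27, 20, 36, 20), (s, 27, 20, 36, 38), (s, 27, 24, 27, 1), (s, 27, 24, 27, 10), (s, 27, 24, 27, 20), (s, 27, 24, 27, 38)}
π[D, C, E]: project onto (D, C, E) → {(27, 1, 24), (27, 10, 24), (27, 20, 24), (27, 38, 24), (36, 1, 20), (36, 10, 20), (36, 20, 20), (36, 38, 20)}
Selection E ≤ C AND D = 27: {(27, 38, 24)}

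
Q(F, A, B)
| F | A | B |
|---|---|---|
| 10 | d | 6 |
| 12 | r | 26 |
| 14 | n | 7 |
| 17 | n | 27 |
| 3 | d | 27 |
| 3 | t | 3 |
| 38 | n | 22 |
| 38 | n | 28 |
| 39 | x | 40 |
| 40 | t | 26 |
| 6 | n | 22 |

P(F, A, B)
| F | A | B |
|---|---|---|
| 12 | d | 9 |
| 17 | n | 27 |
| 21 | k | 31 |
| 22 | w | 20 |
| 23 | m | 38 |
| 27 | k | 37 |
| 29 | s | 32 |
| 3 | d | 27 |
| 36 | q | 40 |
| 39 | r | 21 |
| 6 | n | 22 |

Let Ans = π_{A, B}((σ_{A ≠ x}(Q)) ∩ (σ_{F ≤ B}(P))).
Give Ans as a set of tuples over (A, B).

Apply σ_{A ≠ x}; surviving tuples: {(10, d, 6), (12, r, 26), (14, n, 7), (17, n, 27), (3, d, 27), (3, t, 3), (38, n, 22), (38, n, 28), (40, t, 26), (6, n, 22)}
Apply σ_{F ≤ B}; surviving tuples: {(17, n, 27), (21, k, 31), (23, m, 38), (27, k, 37), (29, s, 32), (3, d, 27), (36, q, 40), (6, n, 22)}
Set intersection of the two operands is {(17, n, 27), (3, d, 27), (6, n, 22)}.
Keep only column(s) A, B: {(d, 27), (n, 22), (n, 27)}

{(d, 27), (n, 22), (n, 27)}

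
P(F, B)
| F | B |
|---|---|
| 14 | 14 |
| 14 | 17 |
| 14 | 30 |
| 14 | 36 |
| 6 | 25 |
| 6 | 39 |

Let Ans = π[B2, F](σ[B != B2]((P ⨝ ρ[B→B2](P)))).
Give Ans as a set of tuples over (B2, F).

{(14, 14), (17, 14), (25, 6), (30, 14), (36, 14), (39, 6)}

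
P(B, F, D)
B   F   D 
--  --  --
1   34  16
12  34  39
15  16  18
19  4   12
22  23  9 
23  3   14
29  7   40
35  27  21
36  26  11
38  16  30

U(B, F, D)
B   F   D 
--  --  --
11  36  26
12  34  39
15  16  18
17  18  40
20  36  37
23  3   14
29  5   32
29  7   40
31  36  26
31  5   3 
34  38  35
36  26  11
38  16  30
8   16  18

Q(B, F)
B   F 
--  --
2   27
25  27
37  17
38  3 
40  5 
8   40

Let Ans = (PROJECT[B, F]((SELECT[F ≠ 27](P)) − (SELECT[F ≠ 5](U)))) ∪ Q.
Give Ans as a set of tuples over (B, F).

{(1, 34), (19, 4), (2, 27), (22, 23), (25, 27), (37, 17), (38, 3), (40, 5), (8, 40)}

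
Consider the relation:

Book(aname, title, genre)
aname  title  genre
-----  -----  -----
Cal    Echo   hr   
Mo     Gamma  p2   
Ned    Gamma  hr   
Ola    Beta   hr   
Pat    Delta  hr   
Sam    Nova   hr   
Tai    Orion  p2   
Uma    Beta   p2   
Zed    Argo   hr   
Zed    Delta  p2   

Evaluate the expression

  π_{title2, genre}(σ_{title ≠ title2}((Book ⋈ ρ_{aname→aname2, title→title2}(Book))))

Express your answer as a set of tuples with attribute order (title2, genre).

{(Argo, hr), (Beta, hr), (Beta, p2), (Delta, hr), (Delta, p2), (Echo, hr), (Gamma, hr), (Gamma, p2), (Nova, hr), (Orion, p2)}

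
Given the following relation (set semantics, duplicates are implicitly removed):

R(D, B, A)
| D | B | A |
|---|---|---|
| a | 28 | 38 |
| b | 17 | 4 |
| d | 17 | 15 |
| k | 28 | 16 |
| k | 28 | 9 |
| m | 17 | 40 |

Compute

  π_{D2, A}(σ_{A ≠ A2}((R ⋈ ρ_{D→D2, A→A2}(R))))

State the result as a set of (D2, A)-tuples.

ρ[D→D2, A→A2]: schema becomes (D2, B, A2); tuples unchanged.
Joining R and ρ_{D→D2, A→A2}(R) on B yields {(a, 28, 38, a, 38), (a, 28, 38, k, 16), (a, 28, 38, k, 9), (b, 17, 4, b, 4), (b, 17, 4, d, 15), (b, 17, 4, m, 40), (d, 17, 15, b, 4), (d, 17, 15, d, 15), (d, 17, 15, m, 40), (k, 28, 16, a, 38), (k, 28, 16, k, 16), (k, 28, 16, k, 9), (k, 28, 9, a, 38), (k, 28, 9, k, 16), (k, 28, 9, k, 9), (m, 17, 40, b, 4), (m, 17, 40, d, 15), (m, 17, 40, m, 40)}.
Apply σ_{A ≠ A2}; surviving tuples: {(a, 28, 38, k, 16), (a, 28, 38, k, 9), (b, 17, 4, d, 15), (b, 17, 4, m, 40), (d, 17, 15, b, 4), (d, 17, 15, m, 40), (k, 28, 16, a, 38), (k, 28, 16, k, 9), (k, 28, 9, a, 38), (k, 28, 9, k, 16), (m, 17, 40, b, 4), (m, 17, 40, d, 15)}
π_{D2, A} gives {(a, 16), (a, 9), (b, 15), (b, 40), (d, 4), (d, 40), (k, 16), (k, 38), (k, 9), (m, 15), (m, 4)} (1 duplicate(s) eliminated).

{(a, 16), (a, 9), (b, 15), (b, 40), (d, 4), (d, 40), (k, 16), (k, 38), (k, 9), (m, 15), (m, 4)}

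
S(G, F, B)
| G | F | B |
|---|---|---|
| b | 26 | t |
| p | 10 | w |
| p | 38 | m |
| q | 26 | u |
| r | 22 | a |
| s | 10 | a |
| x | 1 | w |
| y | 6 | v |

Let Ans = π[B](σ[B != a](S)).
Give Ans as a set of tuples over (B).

{m, t, u, v, w}

Selection B != a: {(b, 26, t), (p, 10, w), (p, 38, m), (q, 26, u), (x, 1, w), (y, 6, v)}
π[B]: project onto (B) (1 duplicate(s) eliminated) → {m, t, u, v, w}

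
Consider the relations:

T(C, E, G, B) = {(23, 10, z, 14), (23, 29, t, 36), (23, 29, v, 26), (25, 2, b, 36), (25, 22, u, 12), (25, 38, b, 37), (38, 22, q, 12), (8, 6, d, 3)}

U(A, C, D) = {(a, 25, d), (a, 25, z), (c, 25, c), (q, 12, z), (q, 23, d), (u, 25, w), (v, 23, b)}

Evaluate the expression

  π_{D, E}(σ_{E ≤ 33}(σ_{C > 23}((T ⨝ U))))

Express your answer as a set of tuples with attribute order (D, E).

{(c, 2), (c, 22), (d, 2), (d, 22), (w, 2), (w, 22), (z, 2), (z, 22)}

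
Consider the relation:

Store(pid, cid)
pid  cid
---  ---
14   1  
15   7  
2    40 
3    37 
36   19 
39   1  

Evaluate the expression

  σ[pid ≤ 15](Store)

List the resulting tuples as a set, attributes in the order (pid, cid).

{(14, 1), (15, 7), (2, 40), (3, 37)}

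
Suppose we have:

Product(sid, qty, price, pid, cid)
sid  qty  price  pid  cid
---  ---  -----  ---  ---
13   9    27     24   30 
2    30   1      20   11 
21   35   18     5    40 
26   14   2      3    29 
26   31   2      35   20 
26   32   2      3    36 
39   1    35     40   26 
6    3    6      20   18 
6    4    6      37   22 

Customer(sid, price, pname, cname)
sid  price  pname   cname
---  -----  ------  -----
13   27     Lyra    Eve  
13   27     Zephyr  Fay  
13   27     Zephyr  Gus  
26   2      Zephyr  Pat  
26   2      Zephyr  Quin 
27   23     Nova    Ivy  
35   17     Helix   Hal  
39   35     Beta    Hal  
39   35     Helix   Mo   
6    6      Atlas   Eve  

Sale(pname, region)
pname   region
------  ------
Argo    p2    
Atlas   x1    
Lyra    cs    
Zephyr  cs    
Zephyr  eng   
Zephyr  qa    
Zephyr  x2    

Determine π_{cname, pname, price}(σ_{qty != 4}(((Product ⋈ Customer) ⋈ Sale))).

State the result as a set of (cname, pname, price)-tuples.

Joining Product and Customer on sid, price yields {(13, 9, 27, 24, 30, Lyra, Eve), (13, 9, 27, 24, 30, Zephyr, Fay), (13, 9, 27, 24, 30, Zephyr, Gus), (26, 14, 2, 3, 29, Zephyr, Pat), (26, 14, 2, 3, 29, Zephyr, Quin), (26, 31, 2, 35, 20, Zephyr, Pat), (26, 31, 2, 35, 20, Zephyr, Quin), (26, 32, 2, 3, 36, Zephyr, Pat), (26, 32, 2, 3, 36, Zephyr, Quin), (39, 1, 35, 40, 26, Beta, Hal), (39, 1, 35, 40, 26, Helix, Mo), (6, 3, 6, 20, 18, Atlas, Eve), (6, 4, 6, 37, 22, Atlas, Eve)}.
Joining (Product ⋈ Customer) and Sale on pname yields {(13, 9, 27, 24, 30, Lyra, Eve, cs), (13, 9, 27, 24, 30, Zephyr, Fay, cs), (13, 9, 27, 24, 30, Zephyr, Fay, eng), (13, 9, 27, 24, 30, Zephyr, Fay, qa), (13, 9, 27, 24, 30, Zephyr, Fay, x2), (13, 9, 27, 24, 30, Zephyr, Gus, cs), (13, 9, 27, 24, 30, Zephyr, Gus, eng), (13, 9, 27, 24, 30, Zephyr, Gus, qa), (13, 9, 27, 24, 30, Zephyr, Gus, x2), (26, 14, 2, 3, 29, Zephyr, Pat, cs), (26, 14, 2, 3, 29, Zephyr, Pat, eng), (26, 14, 2, 3, 29, Zephyr, Pat, qa), (26, 14, 2, 3, 29, Zephyr, Pat, x2), (26, 14, 2, 3, 29, Zephyr, Quin, cs), (26, 14, 2, 3, 29, Zephyr, Quin, eng), (26, 14, 2, 3, 29, Zephyr, Quin, qa), (26, 14, 2, 3, 29, Zephyr, Quin, x2), (26, 31, 2, 35, 20, Zephyr, Pat, cs), (26, 31, 2, 35, 20, Zephyr, Pat, eng), (26, 31, 2, 35, 20, Zephyr, Pat, qa), (26, 31, 2, 35, 20, Zephyr, Pat, x2), (26, 31, 2, 35, 20, Zephyr, Quin, cs), (26, 31, 2, 35, 20, Zephyr, Quin, eng), (26, 31, 2, 35, 20, Zephyr, Quin, qa), (26, 31, 2, 35, 20, Zephyr, Quin, x2), (26, 32, 2, 3, 36, Zephyr, Pat, cs), (26, 32, 2, 3, 36, Zephyr, Pat, eng), (26, 32, 2, 3, 36, Zephyr, Pat, qa), (26, 32, 2, 3, 36, Zephyr, Pat, x2), (26, 32, 2, 3, 36, Zephyr, Quin, cs), (26, 32, 2, 3, 36, Zephyr, Quin, eng), (26, 32, 2, 3, 36, Zephyr, Quin, qa), (26, 32, 2, 3, 36, Zephyr, Quin, x2), (6, 3, 6, 20, 18, Atlas, Eve, x1), (6, 4, 6, 37, 22, Atlas, Eve, x1)}.
Apply σ_{qty != 4}; surviving tuples: {(13, 9, 27, 24, 30, Lyra, Eve, cs), (13, 9, 27, 24, 30, Zephyr, Fay, cs), (13, 9, 27, 24, 30, Zephyr, Fay, eng), (13, 9, 27, 24, 30, Zephyr, Fay, qa), (13, 9, 27, 24, 30, Zephyr, Fay, x2), (13, 9, 27, 24, 30, Zephyr, Gus, cs), (13, 9, 27, 24, 30, Zephyr, Gus, eng), (13, 9, 27, 24, 30, Zephyr, Gus, qa), (13, 9, 27, 24, 30, Zephyr, Gus, x2), (26, 14, 2, 3, 29, Zephyr, Pat, cs), (26, 14, 2, 3, 29, Zephyr, Pat, eng), (26, 14, 2, 3, 29, Zephyr, Pat, qa), (26, 14, 2, 3, 29, Zephyr, Pat, x2), (26, 14, 2, 3, 29, Zephyr, Quin, cs), (26, 14, 2, 3, 29, Zephyr, Quin, eng), (26, 14, 2, 3, 29, Zephyr, Quin, qa), (26, 14, 2, 3, 29, Zephyr, Quin, x2), (26, 31, 2, 35, 20, Zephyr, Pat, cs), (26, 31, 2, 35, 20, Zephyr, Pat, eng), (26, 31, 2, 35, 20, Zephyr, Pat, qa), (26, 31, 2, 35, 20, Zephyr, Pat, x2), (26, 31, 2, 35, 20, Zephyr, Quin, cs), (26, 31, 2, 35, 20, Zephyr, Quin, eng), (26, 31, 2, 35, 20, Zephyr, Quin, qa), (26, 31, 2, 35, 20, Zephyr, Quin, x2), (26, 32, 2, 3, 36, Zephyr, Pat, cs), (26, 32, 2, 3, 36, Zephyr, Pat, eng), (26, 32, 2, 3, 36, Zephyr, Pat, qa), (26, 32, 2, 3, 36, Zephyr, Pat, x2), (26, 32, 2, 3, 36, Zephyr, Quin, cs), (26, 32, 2, 3, 36, Zephyr, Quin, eng), (26, 32, 2, 3, 36, Zephyr, Quin, qa), (26, 32, 2, 3, 36, Zephyr, Quin, x2), (6, 3, 6, 20, 18, Atlas, Eve, x1)}
Keep only column(s) cname, pname, price (28 duplicate(s) eliminated): {(Eve, Atlas, 6), (Eve, Lyra, 27), (Fay, Zephyr, 27), (Gus, Zephyr, 27), (Pat, Zephyr, 2), (Quin, Zephyr, 2)}

{(Eve, Atlas, 6), (Eve, Lyra, 27), (Fay, Zephyr, 27), (Gus, Zephyr, 27), (Pat, Zephyr, 2), (Quin, Zephyr, 2)}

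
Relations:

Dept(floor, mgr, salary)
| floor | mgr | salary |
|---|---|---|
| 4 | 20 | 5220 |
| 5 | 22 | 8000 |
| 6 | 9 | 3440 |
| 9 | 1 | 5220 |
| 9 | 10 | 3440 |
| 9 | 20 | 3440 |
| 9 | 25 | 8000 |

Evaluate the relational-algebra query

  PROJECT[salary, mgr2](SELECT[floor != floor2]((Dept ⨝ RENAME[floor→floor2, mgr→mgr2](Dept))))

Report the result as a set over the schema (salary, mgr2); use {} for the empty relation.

ρ[floor→floor2, mgr→mgr2]: schema becomes (floor2, mgr2, salary); tuples unchanged.
Dept ⋈ RENAME[floor→floor2, mgr→mgr2](Dept) (natural join on salary): {(4, 20, 5220, 4, 20), (4, 20, 5220, 9, 1), (5, 22, 8000, 5, 22), (5, 22, 8000, 9, 25), (6, 9, 3440, 6, 9), (6, 9, 3440, 9, 10), (6, 9, 3440, 9, 20), (9, 1, 5220, 4, 20), (9, 1, 5220, 9, 1), (9, 10, 3440, 6, 9), (9, 10, 3440, 9, 10), (9, 10, 3440, 9, 20), (9, 20, 3440, 6, 9), (9, 20, 3440, 9, 10), (9, 20, 3440, 9, 20), (9, 25, 8000, 5, 22), (9, 25, 8000, 9, 25)}
Filtering on floor != floor2 leaves {(4, 20, 5220, 9, 1), (5, 22, 8000, 9, 25), (6, 9, 3440, 9, 10), (6, 9, 3440, 9, 20), (9, 1, 5220, 4, 20), (9, 10, 3440, 6, 9), (9, 20, 3440, 6, 9), (9, 25, 8000, 5, 22)}.
Keep only column(s) salary, mgr2 (1 duplicate(s) eliminated): {(3440, 10), (3440, 20), (3440, 9), (5220, 1), (5220, 20), (8000, 22), (8000, 25)}

{(3440, 10), (3440, 20), (3440, 9), (5220, 1), (5220, 20), (8000, 22), (8000, 25)}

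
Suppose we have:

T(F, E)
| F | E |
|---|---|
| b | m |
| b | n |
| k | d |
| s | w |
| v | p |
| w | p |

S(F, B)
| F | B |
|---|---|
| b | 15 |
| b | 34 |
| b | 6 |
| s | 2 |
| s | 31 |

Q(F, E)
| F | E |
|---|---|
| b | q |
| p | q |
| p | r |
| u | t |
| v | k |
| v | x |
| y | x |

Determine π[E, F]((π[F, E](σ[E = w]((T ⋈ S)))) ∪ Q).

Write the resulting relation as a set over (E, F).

Natural join on F: {(b, m, 15), (b, m, 34), (b, m, 6), (b, n, 15), (b, n, 34), (b, n, 6), (s, w, 2), (s, w, 31)}
Selection E = w: {(s, w, 2), (s, w, 31)}
Keep only column(s) F, E (1 duplicate(s) eliminated): {(s, w)}
Taking the union: {(b, q), (p, q), (p, r), (s, w), (u, t), (v, k), (v, x), (y, x)}
Keep only column(s) E, F: {(k, v), (q, b), (q, p), (r, p), (t, u), (w, s), (x, v), (x, y)}

{(k, v), (q, b), (q, p), (r, p), (t, u), (w, s), (x, v), (x, y)}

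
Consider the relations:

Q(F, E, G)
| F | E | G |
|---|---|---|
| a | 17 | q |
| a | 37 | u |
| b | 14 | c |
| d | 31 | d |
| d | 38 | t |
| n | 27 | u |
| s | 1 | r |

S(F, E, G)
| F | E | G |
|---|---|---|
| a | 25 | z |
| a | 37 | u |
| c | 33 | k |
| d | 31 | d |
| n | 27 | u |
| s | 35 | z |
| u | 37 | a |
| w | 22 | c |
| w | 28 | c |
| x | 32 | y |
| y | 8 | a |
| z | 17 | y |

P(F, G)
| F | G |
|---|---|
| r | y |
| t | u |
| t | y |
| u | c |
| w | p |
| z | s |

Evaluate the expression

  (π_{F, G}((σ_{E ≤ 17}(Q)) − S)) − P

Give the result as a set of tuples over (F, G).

{(a, q), (b, c), (s, r)}

σ[E ≤ 17]: keep tuples satisfying E ≤ 17 → {(a, 17, q), (b, 14, c), (s, 1, r)}
Difference: {(a, 17, q), (b, 14, c), (s, 1, r)} with {(a, 25, z), (a, 37, u), (c, 33, k), (d, 31, d), (n, 27, u), (s, 35, z), (u, 37, a), (w, 22, c), (w, 28, c), (x, 32, y), (y, 8, a), (z, 17, y)} → {(a, 17, q), (b, 14, c), (s, 1, r)}
Projecting to F, G: {(a, q), (b, c), (s, r)}
Difference: {(a, q), (b, c), (s, r)} with {(r, y), (t, u), (t, y), (u, c), (w, p), (z, s)} → {(a, q), (b, c), (s, r)}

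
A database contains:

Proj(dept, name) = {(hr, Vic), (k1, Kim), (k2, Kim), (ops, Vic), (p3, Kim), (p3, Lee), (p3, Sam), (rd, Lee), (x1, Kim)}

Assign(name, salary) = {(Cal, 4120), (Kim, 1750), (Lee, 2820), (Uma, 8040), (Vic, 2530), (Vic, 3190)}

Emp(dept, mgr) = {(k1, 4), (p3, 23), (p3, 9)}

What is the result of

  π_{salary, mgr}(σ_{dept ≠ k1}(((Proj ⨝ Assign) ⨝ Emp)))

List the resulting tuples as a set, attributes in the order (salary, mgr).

Joining Proj and Assign on name yields {(hr, Vic, 2530), (hr, Vic, 3190), (k1, Kim, 1750), (k2, Kim, 1750), (ops, Vic, 2530), (ops, Vic, 3190), (p3, Kim, 1750), (p3, Lee, 2820), (rd, Lee, 2820), (x1, Kim, 1750)}.
Joining (Proj ⨝ Assign) and Emp on dept yields {(k1, Kim, 1750, 4), (p3, Kim, 1750, 23), (p3, Kim, 1750, 9), (p3, Lee, 2820, 23), (p3, Lee, 2820, 9)}.
Apply σ_{dept ≠ k1}; surviving tuples: {(p3, Kim, 1750, 23), (p3, Kim, 1750, 9), (p3, Lee, 2820, 23), (p3, Lee, 2820, 9)}
Keep only column(s) salary, mgr: {(1750, 23), (1750, 9), (2820, 23), (2820, 9)}

{(1750, 23), (1750, 9), (2820, 23), (2820, 9)}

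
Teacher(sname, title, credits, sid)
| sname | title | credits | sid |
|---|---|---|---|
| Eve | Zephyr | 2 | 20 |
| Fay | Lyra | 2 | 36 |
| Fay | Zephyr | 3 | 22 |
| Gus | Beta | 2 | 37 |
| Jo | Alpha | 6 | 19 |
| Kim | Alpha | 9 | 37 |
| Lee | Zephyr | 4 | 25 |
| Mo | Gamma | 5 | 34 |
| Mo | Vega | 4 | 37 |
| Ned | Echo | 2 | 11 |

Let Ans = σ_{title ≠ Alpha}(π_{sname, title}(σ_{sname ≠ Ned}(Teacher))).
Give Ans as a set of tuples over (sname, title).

Filtering on sname ≠ Ned leaves {(Eve, Zephyr, 2, 20), (Fay, Lyra, 2, 36), (Fay, Zephyr, 3, 22), (Gus, Beta, 2, 37), (Jo, Alpha, 6, 19), (Kim, Alpha, 9, 37), (Lee, Zephyr, 4, 25), (Mo, Gamma, 5, 34), (Mo, Vega, 4, 37)}.
Projecting to sname, title: {(Eve, Zephyr), (Fay, Lyra), (Fay, Zephyr), (Gus, Beta), (Jo, Alpha), (Kim, Alpha), (Lee, Zephyr), (Mo, Gamma), (Mo, Vega)}
Filtering on title ≠ Alpha leaves {(Eve, Zephyr), (Fay, Lyra), (Fay, Zephyr), (Gus, Beta), (Lee, Zephyr), (Mo, Gamma), (Mo, Vega)}.

{(Eve, Zephyr), (Fay, Lyra), (Fay, Zephyr), (Gus, Beta), (Lee, Zephyr), (Mo, Gamma), (Mo, Vega)}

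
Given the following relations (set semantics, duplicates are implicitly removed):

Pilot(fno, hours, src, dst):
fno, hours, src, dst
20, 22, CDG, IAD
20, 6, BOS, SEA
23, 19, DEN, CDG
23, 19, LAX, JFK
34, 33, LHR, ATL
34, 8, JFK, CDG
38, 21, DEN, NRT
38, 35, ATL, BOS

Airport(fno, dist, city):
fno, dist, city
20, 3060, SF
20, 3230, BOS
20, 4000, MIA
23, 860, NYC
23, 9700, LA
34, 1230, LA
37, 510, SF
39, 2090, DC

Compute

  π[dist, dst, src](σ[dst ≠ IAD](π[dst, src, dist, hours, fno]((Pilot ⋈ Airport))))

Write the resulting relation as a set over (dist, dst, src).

{(1230, ATL, LHR), (1230, CDG, JFK), (3060, SEA, BOS), (3230, SEA, BOS), (4000, SEA, BOS), (860, CDG, DEN), (860, JFK, LAX), (9700, CDG, DEN), (9700, JFK, LAX)}

Pilot ⋈ Airport (natural join on fno): {(20, 22, CDG, IAD, 3060, SF), (20, 22, CDG, IAD, 3230, BOS), (20, 22, CDG, IAD, 4000, MIA), (20, 6, BOS, SEA, 3060, SF), (20, 6, BOS, SEA, 3230, BOS), (20, 6, BOS, SEA, 4000, MIA), (23, 19, DEN, CDG, 860, NYC), (23, 19, DEN, CDG, 9700, LA), (23, 19, LAX, JFK, 860, NYC), (23, 19, LAX, JFK, 9700, LA), (34, 33, LHR, ATL, 1230, LA), (34, 8, JFK, CDG, 1230, LA)}
Keep only column(s) dst, src, dist, hours, fno: {(ATL, LHR, 1230, 33, 34), (CDG, DEN, 860, 19, 23), (CDG, DEN, 9700, 19, 23), (CDG, JFK, 1230, 8, 34), (IAD, CDG, 3060, 22, 20), (IAD, CDG, 3230, 22, 20), (IAD, CDG, 4000, 22, 20), (JFK, LAX, 860, 19, 23), (JFK, LAX, 9700, 19, 23), (SEA, BOS, 3060, 6, 20), (SEA, BOS, 3230, 6, 20), (SEA, BOS, 4000, 6, 20)}
σ[dst ≠ IAD]: keep tuples satisfying dst ≠ IAD → {(ATL, LHR, 1230, 33, 34), (CDG, DEN, 860, 19, 23), (CDG, DEN, 9700, 19, 23), (CDG, JFK, 1230, 8, 34), (JFK, LAX, 860, 19, 23), (JFK, LAX, 9700, 19, 23), (SEA, BOS, 3060, 6, 20), (SEA, BOS, 3230, 6, 20), (SEA, BOS, 4000, 6, 20)}
Keep only column(s) dist, dst, src: {(1230, ATL, LHR), (1230, CDG, JFK), (3060, SEA, BOS), (3230, SEA, BOS), (4000, SEA, BOS), (860, CDG, DEN), (860, JFK, LAX), (9700, CDG, DEN), (9700, JFK, LAX)}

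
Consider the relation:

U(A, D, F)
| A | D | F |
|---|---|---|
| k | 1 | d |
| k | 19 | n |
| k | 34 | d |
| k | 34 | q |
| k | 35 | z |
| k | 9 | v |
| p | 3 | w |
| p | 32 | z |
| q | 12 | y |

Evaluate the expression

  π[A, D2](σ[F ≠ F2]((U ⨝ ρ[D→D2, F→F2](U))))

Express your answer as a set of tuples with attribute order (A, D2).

ρ[D→D2, F→F2]: schema becomes (A, D2, F2); tuples unchanged.
Natural join on A: {(k, 1, d, 1, d), (k, 1, d, 19, n), (k, 1, d, 34, d), (k, 1, d, 34, q), (k, 1, d, 35, z), (k, 1, d, 9, v), (k, 19, n, 1, d), (k, 19, n, 19, n), (k, 19, n, 34, d), (k, 19, n, 34, q), (k, 19, n, 35, z), (k, 19, n, 9, v), (k, 34, d, 1, d), (k, 34, d, 19, n), (k, 34, d, 34, d), (k, 34, d, 34, q), (k, 34, d, 35, z), (k, 34, d, 9, v), (k, 34, q, 1, d), (k, 34, q, 19, n), (k, 34, q, 34, d), (k, 34, q, 34, q), (k, 34, q, 35, z), (k, 34, q, 9, v), (k, 35, z, 1, d), (k, 35, z, 19, n), (k, 35, z, 34, d), (k, 35, z, 34, q), (k, 35, z, 35, z), (k, 35, z, 9, v), (k, 9, v, 1, d), (k, 9, v, 19, n), (k, 9, v, 34, d), (k, 9, v, 34, q), (k, 9, v, 35, z), (k, 9, v, 9, v), (p, 3, w, 3, w), (p, 3, w, 32, z), (p, 32, z, 3, w), (p, 32, z, 32, z), (q, 12, y, 12, y)}
Filtering on F ≠ F2 leaves {(k, 1, d, 19, n), (k, 1, d, 34, q), (k, 1, d, 35, z), (k, 1, d, 9, v), (k, 19, n, 1, d), (k, 19, n, 34, d), (k, 19, n, 34, q), (k, 19, n, 35, z), (k, 19, n, 9, v), (k, 34, d, 19, n), (k, 34, d, 34, q), (k, 34, d, 35, z), (k, 34, d, 9, v), (k, 34, q, 1, d), (k, 34, q, 19, n), (k, 34, q, 34, d), (k, 34, q, 35, z), (k, 34, q, 9, v), (k, 35, z, 1, d), (k, 35, z, 19, n), (k, 35, z, 34, d), (k, 35, z, 34, q), (k, 35, z, 9, v), (k, 9, v, 1, d), (k, 9, v, 19, n), (k, 9, v, 34, d), (k, 9, v, 34, q), (k, 9, v, 35, z), (p, 3, w, 32, z), (p, 32, z, 3, w)}.
π[A, D2]: project onto (A, D2) (23 duplicate(s) eliminated) → {(k, 1), (k, 19), (k, 34), (k, 35), (k, 9), (p, 3), (p, 32)}

{(k, 1), (k, 19), (k, 34), (k, 35), (k, 9), (p, 3), (p, 32)}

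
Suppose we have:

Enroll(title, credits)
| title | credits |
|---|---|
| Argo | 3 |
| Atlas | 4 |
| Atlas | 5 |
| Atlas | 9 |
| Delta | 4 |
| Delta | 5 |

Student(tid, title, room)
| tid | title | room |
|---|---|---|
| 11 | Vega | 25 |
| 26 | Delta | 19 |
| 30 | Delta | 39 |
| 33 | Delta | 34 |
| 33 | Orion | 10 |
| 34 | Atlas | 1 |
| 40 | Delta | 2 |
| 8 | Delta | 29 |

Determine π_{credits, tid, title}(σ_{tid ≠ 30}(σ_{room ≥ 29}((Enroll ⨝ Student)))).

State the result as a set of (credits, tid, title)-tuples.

Joining Enroll and Student on title yields {(Atlas, 4, 34, 1), (Atlas, 5, 34, 1), (Atlas, 9, 34, 1), (Delta, 4, 26, 19), (Delta, 4, 30, 39), (Delta, 4, 33, 34), (Delta, 4, 40, 2), (Delta, 4, 8, 29), (Delta, 5, 26, 19), (Delta, 5, 30, 39), (Delta, 5, 33, 34), (Delta, 5, 40, 2), (Delta, 5, 8, 29)}.
Apply σ_{room ≥ 29}; surviving tuples: {(Delta, 4, 30, 39), (Delta, 4, 33, 34), (Delta, 4, 8, 29), (Delta, 5, 30, 39), (Delta, 5, 33, 34), (Delta, 5, 8, 29)}
Apply σ_{tid ≠ 30}; surviving tuples: {(Delta, 4, 33, 34), (Delta, 4, 8, 29), (Delta, 5, 33, 34), (Delta, 5, 8, 29)}
π[credits, tid, title]: project onto (credits, tid, title) → {(4, 33, Delta), (4, 8, Delta), (5, 33, Delta), (5, 8, Delta)}

{(4, 33, Delta), (4, 8, Delta), (5, 33, Delta), (5, 8, Delta)}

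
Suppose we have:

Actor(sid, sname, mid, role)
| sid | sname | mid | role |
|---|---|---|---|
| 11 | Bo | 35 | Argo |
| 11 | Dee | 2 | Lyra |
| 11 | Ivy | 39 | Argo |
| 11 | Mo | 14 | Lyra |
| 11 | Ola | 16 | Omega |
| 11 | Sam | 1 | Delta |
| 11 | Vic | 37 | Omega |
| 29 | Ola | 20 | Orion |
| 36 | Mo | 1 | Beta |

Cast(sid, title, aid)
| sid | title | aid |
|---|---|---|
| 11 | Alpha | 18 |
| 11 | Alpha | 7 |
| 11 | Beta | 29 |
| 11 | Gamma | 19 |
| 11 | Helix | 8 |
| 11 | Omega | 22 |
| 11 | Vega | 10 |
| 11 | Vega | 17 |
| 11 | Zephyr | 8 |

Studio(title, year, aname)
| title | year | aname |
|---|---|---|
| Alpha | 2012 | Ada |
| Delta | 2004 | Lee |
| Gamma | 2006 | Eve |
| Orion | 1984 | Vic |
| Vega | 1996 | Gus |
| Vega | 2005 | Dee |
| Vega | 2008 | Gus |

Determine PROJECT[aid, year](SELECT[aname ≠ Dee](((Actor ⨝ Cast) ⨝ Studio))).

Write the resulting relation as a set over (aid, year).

{(10, 1996), (10, 2008), (17, 1996), (17, 2008), (18, 2012), (19, 2006), (7, 2012)}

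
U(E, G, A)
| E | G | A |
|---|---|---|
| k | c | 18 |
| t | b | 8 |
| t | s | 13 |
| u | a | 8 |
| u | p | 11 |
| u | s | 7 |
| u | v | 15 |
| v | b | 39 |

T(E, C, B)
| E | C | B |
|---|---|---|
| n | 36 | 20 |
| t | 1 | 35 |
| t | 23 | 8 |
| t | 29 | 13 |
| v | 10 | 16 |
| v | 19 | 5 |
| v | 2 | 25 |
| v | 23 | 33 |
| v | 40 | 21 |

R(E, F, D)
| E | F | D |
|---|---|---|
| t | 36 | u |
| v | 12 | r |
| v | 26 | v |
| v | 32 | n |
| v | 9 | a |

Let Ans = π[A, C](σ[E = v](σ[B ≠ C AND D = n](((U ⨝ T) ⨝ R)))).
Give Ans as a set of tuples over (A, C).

Natural join on E: {(t, b, 8, 1, 35), (t, b, 8, 23, 8), (t, b, 8, 29, 13), (t, s, 13, 1, 35), (t, s, 13, 23, 8), (t, s, 13, 29, 13), (v, b, 39, 10, 16), (v, b, 39, 19, 5), (v, b, 39, 2, 25), (v, b, 39, 23, 33), (v, b, 39, 40, 21)}
Natural join on E: {(t, b, 8, 1, 35, 36, u), (t, b, 8, 23, 8, 36, u), (t, b, 8, 29, 13, 36, u), (t, s, 13, 1, 35, 36, u), (t, s, 13, 23, 8, 36, u), (t, s, 13, 29, 13, 36, u), (v, b, 39, 10, 16, 12, r), (v, b, 39, 10, 16, 26, v), (v, b, 39, 10, 16, 32, n), (v, b, 39, 10, 16, 9, a), (v, b, 39, 19, 5, 12, r), (v, b, 39, 19, 5, 26, v), (v, b, 39, 19, 5, 32, n), (v, b, 39, 19, 5, 9, a), (v, b, 39, 2, 25, 12, r), (v, b, 39, 2, 25, 26, v), (v, b, 39, 2, 25, 32, n), (v, b, 39, 2, 25, 9, a), (v, b, 39, 23, 33, 12, r), (v, b, 39, 23, 33, 26, v), (v, b, 39, 23, 33, 32, n), (v, b, 39, 23, 33, 9, a), (v, b, 39, 40, 21, 12, r), (v, b, 39, 40, 21, 26, v), (v, b, 39, 40, 21, 32, n), (v, b, 39, 40, 21, 9, a)}
σ[B ≠ C AND D = n]: keep tuples satisfying B ≠ C AND D = n → {(v, b, 39, 10, 16, 32, n), (v, b, 39, 19, 5, 32, n), (v, b, 39, 2, 25, 32, n), (v, b, 39, 23, 33, 32, n), (v, b, 39, 40, 21, 32, n)}
σ[E = v]: keep tuples satisfying E = v → {(v, b, 39, 10, 16, 32, n), (v, b, 39, 19, 5, 32, n), (v, b, 39, 2, 25, 32, n), (v, b, 39, 23, 33, 32, n), (v, b, 39, 40, 21, 32, n)}
Projecting to A, C: {(39, 10), (39, 19), (39, 2), (39, 23), (39, 40)}

{(39, 10), (39, 19), (39, 2), (39, 23), (39, 40)}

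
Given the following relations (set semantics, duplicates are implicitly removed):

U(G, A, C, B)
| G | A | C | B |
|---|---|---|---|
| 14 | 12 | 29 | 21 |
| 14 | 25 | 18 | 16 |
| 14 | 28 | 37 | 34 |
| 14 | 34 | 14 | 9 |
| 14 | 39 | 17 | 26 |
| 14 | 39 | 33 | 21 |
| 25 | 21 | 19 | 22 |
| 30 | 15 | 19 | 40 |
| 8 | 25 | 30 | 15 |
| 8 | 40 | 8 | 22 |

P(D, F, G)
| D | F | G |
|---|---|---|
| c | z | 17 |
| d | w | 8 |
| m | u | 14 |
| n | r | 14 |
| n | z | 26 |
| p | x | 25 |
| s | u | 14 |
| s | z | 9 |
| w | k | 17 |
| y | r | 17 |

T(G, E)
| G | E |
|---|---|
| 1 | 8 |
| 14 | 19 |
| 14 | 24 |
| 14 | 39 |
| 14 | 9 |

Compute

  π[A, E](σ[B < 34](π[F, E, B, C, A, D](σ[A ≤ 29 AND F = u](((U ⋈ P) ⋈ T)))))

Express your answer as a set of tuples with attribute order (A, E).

Natural join on G: {(14, 12, 29, 21, m, u), (14, 12, 29, 21, n, r), (14, 12, 29, 21, s, u), (14, 25, 18, 16, m, u), (14, 25, 18, 16, n, r), (14, 25, 18, 16, s, u), (14, 28, 37, 34, m, u), (14, 28, 37, 34, n, r), (14, 28, 37, 34, s, u), (14, 34, 14, 9, m, u), (14, 34, 14, 9, n, r), (14, 34, 14, 9, s, u), (14, 39, 17, 26, m, u), (14, 39, 17, 26, n, r), (14, 39, 17, 26, s, u), (14, 39, 33, 21, m, u), (14, 39, 33, 21, n, r), (14, 39, 33, 21, s, u), (25, 21, 19, 22, p, x), (8, 25, 30, 15, d, w), (8, 40, 8, 22, d, w)}
Natural join on G: {(14, 12, 29, 21, m, u, 19), (14, 12, 29, 21, m, u, 24), (14, 12, 29, 21, m, u, 39), (14, 12, 29, 21, m, u, 9), (14, 12, 29, 21, n, r, 19), (14, 12, 29, 21, n, r, 24), (14, 12, 29, 21, n, r, 39), (14, 12, 29, 21, n, r, 9), (14, 12, 29, 21, s, u, 19), (14, 12, 29, 21, s, u, 24), (14, 12, 29, 21, s, u, 39), (14, 12, 29, 21, s, u, 9), (14, 25, 18, 16, m, u, 19), (14, 25, 18, 16, m, u, 24), (14, 25, 18, 16, m, u, 39), (14, 25, 18, 16, m, u, 9), (14, 25, 18, 16, n, r, 19), (14, 25, 18, 16, n, r, 24), (14, 25, 18, 16, n, r, 39), (14, 25, 18, 16, n, r, 9), (14, 25, 18, 16, s, u, 19), (14, 25, 18, 16, s, u, 24), (14, 25, 18, 16, s, u, 39), (14, 25, 18, 16, s, u, 9), (14, 28, 37, 34, m, u, 19), (14, 28, 37, 34, m, u, 24), (14, 28, 37, 34, m, u, 39), (14, 28, 37, 34, m, u, 9), (14, 28, 37, 34, n, r, 19), (14, 28, 37, 34, n, r, 24), (14, 28, 37, 34, n, r, 39), (14, 28, 37, 34, n, r, 9), (14, 28, 37, 34, s, u, 19), (14, 28, 37, 34, s, u, 24), (14, 28, 37, 34, s, u, 39), (14, 28, 37, 34, s, u, 9), (14, 34, 14, 9, m, u, 19), (14, 34, 14, 9, m, u, 24), (14, 34, 14, 9, m, u, 39), (14, 34, 14, 9, m, u, 9), (14, 34, 14, 9, n, r, 19), (14, 34, 14, 9, n, r, 24), (14, 34, 14, 9, n, r, 39), (14, 34, 14, 9, n, r, 9), (14, 34, 14, 9, s, u, 19), (14, 34, 14, 9, s, u, 24), (14, 34, 14, 9, s, u, 39), (14, 34, 14, 9, s, u, 9), (14, 39, 17, 26, m, u, 19), (14, 39, 17, 26, m, u, 24), (14, 39, 17, 26, m, u, 39), (14, 39, 17, 26, m, u, 9), (14, 39, 17, 26, n, r, 19), (14, 39, 17, 26, n, r, 24), (14, 39, 17, 26, n, r, 39), (14, 39, 17, 26, n, r, 9), (14, 39, 17, 26, s, u, 19), (14, 39, 17, 26, s, u, 24), (14, 39, 17, 26, s, u, 39), (14, 39, 17, 26, s, u, 9), (14, 39, 33, 21, m, u, 19), (14, 39, 33, 21, m, u, 24), (14, 39, 33, 21, m, u, 39), (14, 39, 33, 21, m, u, 9), (14, 39, 33, 21, n, r, 19), (14, 39, 33, 21, n, r, 24), (14, 39, 33, 21, n, r, 39), (14, 39, 33, 21, n, r, 9), (14, 39, 33, 21, s, u, 19), (14, 39, 33, 21, s, u, 24), (14, 39, 33, 21, s, u, 39), (14, 39, 33, 21, s, u, 9)}
σ[A ≤ 29 AND F = u]: keep tuples satisfying A ≤ 29 AND F = u → {(14, 12, 29, 21, m, u, 19), (14, 12, 29, 21, m, u, 24), (14, 12, 29, 21, m, u, 39), (14, 12, 29, 21, m, u, 9), (14, 12, 29, 21, s, u, 19), (14, 12, 29, 21, s, u, 24), (14, 12, 29, 21, s, u, 39), (14, 12, 29, 21, s, u, 9), (14, 25, 18, 16, m, u, 19), (14, 25, 18, 16, m, u, 24), (14, 25, 18, 16, m, u, 39), (14, 25, 18, 16, m, u, 9), (14, 25, 18, 16, s, u, 19), (14, 25, 18, 16, s, u, 24), (14, 25, 18, 16, s, u, 39), (14, 25, 18, 16, s, u, 9), (14, 28, 37, 34, m, u, 19), (14, 28, 37, 34, m, u, 24), (14, 28, 37, 34, m, u, 39), (14, 28, 37, 34, m, u, 9), (14, 28, 37, 34, s, u, 19), (14, 28, 37, 34, s, u, 24), (14, 28, 37, 34, s, u, 39), (14, 28, 37, 34, s, u, 9)}
π[F, E, B, C, A, D]: project onto (F, E, B, C, A, D) → {(u, 19, 16, 18, 25, m), (u, 19, 16, 18, 25, s), (u, 19, 21, 29, 12, m), (u, 19, 21, 29, 12, s), (u, 19, 34, 37, 28, m), (u, 19, 34, 37, 28, s), (u, 24, 16, 18, 25, m), (u, 24, 16, 18, 25, s), (u, 24, 21, 29, 12, m), (u, 24, 21, 29, 12, s), (u, 24, 34, 37, 28, m), (u, 24, 34, 37, 28, s), (u, 39, 16, 18, 25, m), (u, 39, 16, 18, 25, s), (u, 39, 21, 29, 12, m), (u, 39, 21, 29, 12, s), (u, 39, 34, 37, 28, m), (u, 39, 34, 37, 28, s), (u, 9, 16, 18, 25, m), (u, 9, 16, 18, 25, s), (u, 9, 21, 29, 12, m), (u, 9, 21, 29, 12, s), (u, 9, 34, 37, 28, m), (u, 9, 34, 37, 28, s)}
σ[B < 34]: keep tuples satisfying B < 34 → {(u, 19, 16, 18, 25, m), (u, 19, 16, 18, 25, s), (u, 19, 21, 29, 12, m), (u, 19, 21, 29, 12, s), (u, 24, 16, 18, 25, m), (u, 24, 16, 18, 25, s), (u, 24, 21, 29, 12, m), (u, 24, 21, 29, 12, s), (u, 39, 16, 18, 25, m), (u, 39, 16, 18, 25, s), (u, 39, 21, 29, 12, m), (u, 39, 21, 29, 12, s), (u, 9, 16, 18, 25, m), (u, 9, 16, 18, 25, s), (u, 9, 21, 29, 12, m), (u, 9, 21, 29, 12, s)}
π[A, E]: project onto (A, E) (8 duplicate(s) eliminated) → {(12, 19), (12, 24), (12, 39), (12, 9), (25, 19), (25, 24), (25, 39), (25, 9)}

{(12, 19), (12, 24), (12, 39), (12, 9), (25, 19), (25, 24), (25, 39), (25, 9)}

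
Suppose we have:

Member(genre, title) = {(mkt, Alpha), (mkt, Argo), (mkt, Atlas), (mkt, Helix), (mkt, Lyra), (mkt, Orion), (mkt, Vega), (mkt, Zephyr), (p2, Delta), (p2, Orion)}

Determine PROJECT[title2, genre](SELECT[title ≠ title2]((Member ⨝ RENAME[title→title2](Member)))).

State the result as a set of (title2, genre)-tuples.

ρ[title→title2]: schema becomes (genre, title2); tuples unchanged.
Member ⋈ RENAME[title→title2](Member) (natural join on genre): {(mkt, Alpha, Alpha), (mkt, Alpha, Argo), (mkt, Alpha, Atlas), (mkt, Alpha, Helix), (mkt, Alpha, Lyra), (mkt, Alpha, Orion), (mkt, Alpha, Vega), (mkt, Alpha, Zephyr), (mkt, Argo, Alpha), (mkt, Argo, Argo), (mkt, Argo, Atlas), (mkt, Argo, Helix), (mkt, Argo, Lyra), (mkt, Argo, Orion), (mkt, Argo, Vega), (mkt, Argo, Zephyr), (mkt, Atlas, Alpha), (mkt, Atlas, Argo), (mkt, Atlas, Atlas), (mkt, Atlas, Helix), (mkt, Atlas, Lyra), (mkt, Atlas, Orion), (mkt, Atlas, Vega), (mkt, Atlas, Zephyr), (mkt, Helix, Alpha), (mkt, Helix, Argo), (mkt, Helix, Atlas), (mkt, Helix, Helix), (mkt, Helix, Lyra), (mkt, Helix, Orion), (mkt, Helix, Vega), (mkt, Helix, Zephyr), (mkt, Lyra, Alpha), (mkt, Lyra, Argo), (mkt, Lyra, Atlas), (mkt, Lyra, Helix), (mkt, Lyra, Lyra), (mkt, Lyra, Orion), (mkt, Lyra, Vega), (mkt, Lyra, Zephyr), (mkt, Orion, Alpha), (mkt, Orion, Argo), (mkt, Orion, Atlas), (mkt, Orion, Helix), (mkt, Orion, Lyra), (mkt, Orion, Orion), (mkt, Orion, Vega), (mkt, Orion, Zephyr), (mkt, Vega, Alpha), (mkt, Vega, Argo), (mkt, Vega, Atlas), (mkt, Vega, Helix), (mkt, Vega, Lyra), (mkt, Vega, Orion), (mkt, Vega, Vega), (mkt, Vega, Zephyr), (mkt, Zephyr, Alpha), (mkt, Zephyr, Argo), (mkt, Zephyr, Atlas), (mkt, Zephyr, Helix), (mkt, Zephyr, Lyra), (mkt, Zephyr, Orion), (mkt, Zephyr, Vega), (mkt, Zephyr, Zephyr), (p2, Delta, Delta), (p2, Delta, Orion), (p2, Orion, Delta), (p2, Orion, Orion)}
σ[title ≠ title2]: keep tuples satisfying title ≠ title2 → {(mkt, Alpha, Argo), (mkt, Alpha, Atlas), (mkt, Alpha, Helix), (mkt, Alpha, Lyra), (mkt, Alpha, Orion), (mkt, Alpha, Vega), (mkt, Alpha, Zephyr), (mkt, Argo, Alpha), (mkt, Argo, Atlas), (mkt, Argo, Helix), (mkt, Argo, Lyra), (mkt, Argo, Orion), (mkt, Argo, Vega), (mkt, Argo, Zephyr), (mkt, Atlas, Alpha), (mkt, Atlas, Argo), (mkt, Atlas, Helix), (mkt, Atlas, Lyra), (mkt, Atlas, Orion), (mkt, Atlas, Vega), (mkt, Atlas, Zephyr), (mkt, Helix, Alpha), (mkt, Helix, Argo), (mkt, Helix, Atlas), (mkt, Helix, Lyra), (mkt, Helix, Orion), (mkt, Helix, Vega), (mkt, Helix, Zephyr), (mkt, Lyra, Alpha), (mkt, Lyra, Argo), (mkt, Lyra, Atlas), (mkt, Lyra, Helix), (mkt, Lyra, Orion), (mkt, Lyra, Vega), (mkt, Lyra, Zephyr), (mkt, Orion, Alpha), (mkt, Orion, Argo), (mkt, Orion, Atlas), (mkt, Orion, Helix), (mkt, Orion, Lyra), (mkt, Orion, Vega), (mkt, Orion, Zephyr), (mkt, Vega, Alpha), (mkt, Vega, Argo), (mkt, Vega, Atlas), (mkt, Vega, Helix), (mkt, Vega, Lyra), (mkt, Vega, Orion), (mkt, Vega, Zephyr), (mkt, Zephyr, Alpha), (mkt, Zephyr, Argo), (mkt, Zephyr, Atlas), (mkt, Zephyr, Helix), (mkt, Zephyr, Lyra), (mkt, Zephyr, Orion), (mkt, Zephyr, Vega), (p2, Delta, Orion), (p2, Orion, Delta)}
Projecting to title2, genre (48 duplicate(s) eliminated): {(Alpha, mkt), (Argo, mkt), (Atlas, mkt), (Delta, p2), (Helix, mkt), (Lyra, mkt), (Orion, mkt), (Orion, p2), (Vega, mkt), (Zephyr, mkt)}

{(Alpha, mkt), (Argo, mkt), (Atlas, mkt), (Delta, p2), (Helix, mkt), (Lyra, mkt), (Orion, mkt), (Orion, p2), (Vega, mkt), (Zephyr, mkt)}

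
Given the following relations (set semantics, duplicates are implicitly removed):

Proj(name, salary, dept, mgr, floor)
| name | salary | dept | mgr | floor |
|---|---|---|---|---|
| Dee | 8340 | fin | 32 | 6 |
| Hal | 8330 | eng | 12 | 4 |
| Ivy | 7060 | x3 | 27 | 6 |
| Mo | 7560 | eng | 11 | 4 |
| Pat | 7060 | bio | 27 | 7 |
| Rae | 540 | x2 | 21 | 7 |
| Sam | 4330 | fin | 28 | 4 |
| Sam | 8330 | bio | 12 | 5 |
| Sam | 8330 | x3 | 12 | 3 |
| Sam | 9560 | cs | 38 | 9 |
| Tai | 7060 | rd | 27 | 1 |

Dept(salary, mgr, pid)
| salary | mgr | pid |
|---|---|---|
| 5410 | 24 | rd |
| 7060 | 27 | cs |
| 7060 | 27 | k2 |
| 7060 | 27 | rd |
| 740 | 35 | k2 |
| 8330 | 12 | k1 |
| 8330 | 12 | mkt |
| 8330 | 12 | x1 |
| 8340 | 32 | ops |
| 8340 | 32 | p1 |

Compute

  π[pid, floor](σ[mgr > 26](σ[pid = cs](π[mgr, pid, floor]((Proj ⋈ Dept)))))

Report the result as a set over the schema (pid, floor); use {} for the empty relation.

{(cs, 1), (cs, 6), (cs, 7)}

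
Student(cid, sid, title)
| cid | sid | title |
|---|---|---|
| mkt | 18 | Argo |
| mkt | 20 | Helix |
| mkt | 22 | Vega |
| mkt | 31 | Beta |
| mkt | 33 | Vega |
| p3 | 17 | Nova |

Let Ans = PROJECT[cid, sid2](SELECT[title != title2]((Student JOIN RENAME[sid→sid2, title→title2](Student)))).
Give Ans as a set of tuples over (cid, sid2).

ρ[sid→sid2, title→title2]: schema becomes (cid, sid2, title2); tuples unchanged.
Natural join on cid: {(mkt, 18, Argo, 18, Argo), (mkt, 18, Argo, 20, Helix), (mkt, 18, Argo, 22, Vega), (mkt, 18, Argo, 31, Beta), (mkt, 18, Argo, 33, Vega), (mkt, 20, Helix, 18, Argo), (mkt, 20, Helix, 20, Helix), (mkt, 20, Helix, 22, Vega), (mkt, 20, Helix, 31, Beta), (mkt, 20, Helix, 33, Vega), (mkt, 22, Vega, 18, Argo), (mkt, 22, Vega, 20, Helix), (mkt, 22, Vega, 22, Vega), (mkt, 22, Vega, 31, Beta), (mkt, 22, Vega, 33, Vega), (mkt, 31, Beta, 18, Argo), (mkt, 31, Beta, 20, Helix), (mkt, 31, Beta, 22, Vega), (mkt, 31, Beta, 31, Beta), (mkt, 31, Beta, 33, Vega), (mkt, 33, Vega, 18, Argo), (mkt, 33, Vega, 20, Helix), (mkt, 33, Vega, 22, Vega), (mkt, 33, Vega, 31, Beta), (mkt, 33, Vega, 33, Vega), (p3, 17, Nova, 17, Nova)}
σ[title != title2]: keep tuples satisfying title != title2 → {(mkt, 18, Argo, 20, Helix), (mkt, 18, Argo, 22, Vega), (mkt, 18, Argo, 31, Beta), (mkt, 18, Argo, 33, Vega), (mkt, 20, Helix, 18, Argo), (mkt, 20, Helix, 22, Vega), (mkt, 20, Helix, 31, Beta), (mkt, 20, Helix, 33, Vega), (mkt, 22, Vega, 18, Argo), (mkt, 22, Vega, 20, Helix), (mkt, 22, Vega, 31, Beta), (mkt, 31, Beta, 18, Argo), (mkt, 31, Beta, 20, Helix), (mkt, 31, Beta, 22, Vega), (mkt, 31, Beta, 33, Vega), (mkt, 33, Vega, 18, Argo), (mkt, 33, Vega, 20, Helix), (mkt, 33, Vega, 31, Beta)}
Keep only column(s) cid, sid2 (13 duplicate(s) eliminated): {(mkt, 18), (mkt, 20), (mkt, 22), (mkt, 31), (mkt, 33)}

{(mkt, 18), (mkt, 20), (mkt, 22), (mkt, 31), (mkt, 33)}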